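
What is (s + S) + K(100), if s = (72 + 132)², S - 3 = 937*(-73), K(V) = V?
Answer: -26682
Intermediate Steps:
S = -68398 (S = 3 + 937*(-73) = 3 - 68401 = -68398)
s = 41616 (s = 204² = 41616)
(s + S) + K(100) = (41616 - 68398) + 100 = -26782 + 100 = -26682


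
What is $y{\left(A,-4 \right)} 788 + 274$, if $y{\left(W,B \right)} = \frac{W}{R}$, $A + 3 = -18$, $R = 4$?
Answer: $-3863$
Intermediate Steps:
$A = -21$ ($A = -3 - 18 = -21$)
$y{\left(W,B \right)} = \frac{W}{4}$
$y{\left(A,-4 \right)} 788 + 274 = \frac{1}{4} \left(-21\right) 788 + 274 = \left(- \frac{21}{4}\right) 788 + 274 = -4137 + 274 = -3863$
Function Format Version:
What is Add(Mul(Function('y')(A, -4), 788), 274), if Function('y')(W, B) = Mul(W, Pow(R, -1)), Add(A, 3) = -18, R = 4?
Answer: -3863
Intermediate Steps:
A = -21 (A = Add(-3, -18) = -21)
Function('y')(W, B) = Mul(Rational(1, 4), W) (Function('y')(W, B) = Mul(W, Pow(4, -1)) = Mul(W, Rational(1, 4)) = Mul(Rational(1, 4), W))
Add(Mul(Function('y')(A, -4), 788), 274) = Add(Mul(Mul(Rational(1, 4), -21), 788), 274) = Add(Mul(Rational(-21, 4), 788), 274) = Add(-4137, 274) = -3863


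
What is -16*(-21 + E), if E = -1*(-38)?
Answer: -272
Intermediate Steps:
E = 38
-16*(-21 + E) = -16*(-21 + 38) = -16*17 = -272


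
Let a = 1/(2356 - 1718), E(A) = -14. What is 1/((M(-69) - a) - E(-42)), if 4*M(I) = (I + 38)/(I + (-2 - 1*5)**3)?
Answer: 525712/7369033 ≈ 0.071341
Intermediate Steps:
a = 1/638 ≈ 0.0015674
M(I) = (38 + I)/(4*(-343 + I)) (M(I) = ((I + 38)/(I + (-2 - 1*5)**3))/4 = ((38 + I)/(I + (-2 - 5)**3))/4 = ((38 + I)/(I + (-7)**3))/4 = ((38 + I)/(I - 343))/4 = ((38 + I)/(-343 + I))/4 = (38 + I)/(4*(-343 + I)))
1/((M(-69) - a) - E(-42)) = 1/(((38 - 69)/(4*(-343 - 69)) - 1*1/638) - 1*(-14)) = 1/(((1/4)*(-31)/(-412) - 1/638) + 14) = 1/(((1/4)*(-1/412)*(-31) - 1/638) + 14) = 1/((31/1648 - 1/638) + 14) = 1/(9065/525712 + 14) = 1/(7369033/525712) = 525712/7369033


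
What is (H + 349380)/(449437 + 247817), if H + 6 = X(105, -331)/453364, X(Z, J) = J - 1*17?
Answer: 13199466149/26342488538 ≈ 0.50107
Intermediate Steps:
X(Z, J) = -17 + J (X(Z, J) = J - 17 = -17 + J)
H = -680133/113341 (H = -6 + (-17 - 331)/453364 = -6 - 348*1/453364 = -6 - 87/113341 = -680133/113341 ≈ -6.0008)
(H + 349380)/(449437 + 247817) = (-680133/113341 + 349380)/(449437 + 247817) = (39598398447/113341)/697254 = (39598398447/113341)*(1/697254) = 13199466149/26342488538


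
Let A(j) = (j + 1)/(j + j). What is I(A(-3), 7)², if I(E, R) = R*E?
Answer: 49/9 ≈ 5.4444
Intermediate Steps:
A(j) = (1 + j)/(2*j) (A(j) = (1 + j)/((2*j)) = (1 + j)*(1/(2*j)) = (1 + j)/(2*j))
I(E, R) = E*R
I(A(-3), 7)² = (((½)*(1 - 3)/(-3))*7)² = (((½)*(-⅓)*(-2))*7)² = ((⅓)*7)² = (7/3)² = 49/9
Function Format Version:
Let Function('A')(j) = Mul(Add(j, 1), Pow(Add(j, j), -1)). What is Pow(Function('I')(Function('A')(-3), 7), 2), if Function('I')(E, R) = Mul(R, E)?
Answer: Rational(49, 9) ≈ 5.4444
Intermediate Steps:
Function('A')(j) = Mul(Rational(1, 2), Pow(j, -1), Add(1, j)) (Function('A')(j) = Mul(Add(1, j), Pow(Mul(2, j), -1)) = Mul(Add(1, j), Mul(Rational(1, 2), Pow(j, -1))) = Mul(Rational(1, 2), Pow(j, -1), Add(1, j)))
Function('I')(E, R) = Mul(E, R)
Pow(Function('I')(Function('A')(-3), 7), 2) = Pow(Mul(Mul(Rational(1, 2), Pow(-3, -1), Add(1, -3)), 7), 2) = Pow(Mul(Mul(Rational(1, 2), Rational(-1, 3), -2), 7), 2) = Pow(Mul(Rational(1, 3), 7), 2) = Pow(Rational(7, 3), 2) = Rational(49, 9)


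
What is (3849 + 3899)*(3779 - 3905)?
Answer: -976248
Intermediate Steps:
(3849 + 3899)*(3779 - 3905) = 7748*(-126) = -976248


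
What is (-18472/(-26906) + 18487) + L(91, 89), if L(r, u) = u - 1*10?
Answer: 249777634/13453 ≈ 18567.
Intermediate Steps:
L(r, u) = -10 + u (L(r, u) = u - 10 = -10 + u)
(-18472/(-26906) + 18487) + L(91, 89) = (-18472/(-26906) + 18487) + (-10 + 89) = (-18472*(-1/26906) + 18487) + 79 = (9236/13453 + 18487) + 79 = 248714847/13453 + 79 = 249777634/13453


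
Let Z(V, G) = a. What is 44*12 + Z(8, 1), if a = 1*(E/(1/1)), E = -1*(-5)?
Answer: 533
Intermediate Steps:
E = 5
a = 5 (a = 1*(5/(1/1)) = 1*(5/1) = 1*(5*1) = 1*5 = 5)
Z(V, G) = 5
44*12 + Z(8, 1) = 44*12 + 5 = 528 + 5 = 533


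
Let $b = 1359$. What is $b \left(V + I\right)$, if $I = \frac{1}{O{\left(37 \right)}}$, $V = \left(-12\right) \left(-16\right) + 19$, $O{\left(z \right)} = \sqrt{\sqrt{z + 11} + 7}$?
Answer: $286749 + \frac{1359}{\sqrt{7 + 4 \sqrt{3}}} \approx 2.8711 \cdot 10^{5}$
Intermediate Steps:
$O{\left(z \right)} = \sqrt{7 + \sqrt{11 + z}}$ ($O{\left(z \right)} = \sqrt{\sqrt{11 + z} + 7} = \sqrt{7 + \sqrt{11 + z}}$)
$V = 211$ ($V = 192 + 19 = 211$)
$I = \frac{1}{\sqrt{7 + 4 \sqrt{3}}}$ ($I = \frac{1}{\sqrt{7 + \sqrt{11 + 37}}} = \frac{1}{\sqrt{7 + \sqrt{48}}} = \frac{1}{\sqrt{7 + 4 \sqrt{3}}} \approx 0.26795$)
$b \left(V + I\right) = 1359 \left(211 + \frac{1}{\sqrt{7 + 4 \sqrt{3}}}\right) = 286749 + \frac{1359}{\sqrt{7 + 4 \sqrt{3}}}$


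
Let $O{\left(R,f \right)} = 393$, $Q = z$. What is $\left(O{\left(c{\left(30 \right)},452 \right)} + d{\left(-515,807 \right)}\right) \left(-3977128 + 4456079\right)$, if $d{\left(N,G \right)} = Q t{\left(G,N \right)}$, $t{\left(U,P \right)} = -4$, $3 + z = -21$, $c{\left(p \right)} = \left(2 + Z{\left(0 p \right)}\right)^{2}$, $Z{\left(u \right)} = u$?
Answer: $234207039$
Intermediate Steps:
$c{\left(p \right)} = 4$ ($c{\left(p \right)} = \left(2 + 0 p\right)^{2} = \left(2 + 0\right)^{2} = 2^{2} = 4$)
$z = -24$ ($z = -3 - 21 = -24$)
$Q = -24$
$d{\left(N,G \right)} = 96$ ($d{\left(N,G \right)} = \left(-24\right) \left(-4\right) = 96$)
$\left(O{\left(c{\left(30 \right)},452 \right)} + d{\left(-515,807 \right)}\right) \left(-3977128 + 4456079\right) = \left(393 + 96\right) \left(-3977128 + 4456079\right) = 489 \cdot 478951 = 234207039$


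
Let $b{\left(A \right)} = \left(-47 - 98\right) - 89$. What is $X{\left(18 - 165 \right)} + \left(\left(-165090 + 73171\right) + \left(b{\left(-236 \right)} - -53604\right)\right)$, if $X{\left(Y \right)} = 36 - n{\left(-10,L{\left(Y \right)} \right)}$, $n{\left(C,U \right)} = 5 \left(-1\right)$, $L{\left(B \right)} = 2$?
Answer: $-38508$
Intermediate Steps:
$n{\left(C,U \right)} = -5$
$b{\left(A \right)} = -234$ ($b{\left(A \right)} = -145 - 89 = -234$)
$X{\left(Y \right)} = 41$ ($X{\left(Y \right)} = 36 - -5 = 36 + 5 = 41$)
$X{\left(18 - 165 \right)} + \left(\left(-165090 + 73171\right) + \left(b{\left(-236 \right)} - -53604\right)\right) = 41 + \left(\left(-165090 + 73171\right) - -53370\right) = 41 + \left(-91919 + \left(-234 + 53604\right)\right) = 41 + \left(-91919 + 53370\right) = 41 - 38549 = -38508$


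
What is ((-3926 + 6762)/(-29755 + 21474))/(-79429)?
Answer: 2836/657751549 ≈ 4.3117e-6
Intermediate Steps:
((-3926 + 6762)/(-29755 + 21474))/(-79429) = (2836/(-8281))*(-1/79429) = (2836*(-1/8281))*(-1/79429) = -2836/8281*(-1/79429) = 2836/657751549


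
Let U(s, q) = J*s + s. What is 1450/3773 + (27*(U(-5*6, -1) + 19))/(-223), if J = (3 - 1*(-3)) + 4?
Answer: 32005231/841379 ≈ 38.039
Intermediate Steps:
J = 10 (J = (3 + 3) + 4 = 6 + 4 = 10)
U(s, q) = 11*s (U(s, q) = 10*s + s = 11*s)
1450/3773 + (27*(U(-5*6, -1) + 19))/(-223) = 1450/3773 + (27*(11*(-5*6) + 19))/(-223) = 1450*(1/3773) + (27*(11*(-30) + 19))*(-1/223) = 1450/3773 + (27*(-330 + 19))*(-1/223) = 1450/3773 + (27*(-311))*(-1/223) = 1450/3773 - 8397*(-1/223) = 1450/3773 + 8397/223 = 32005231/841379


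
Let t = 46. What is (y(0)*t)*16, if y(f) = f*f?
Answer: 0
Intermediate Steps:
y(f) = f**2
(y(0)*t)*16 = (0**2*46)*16 = (0*46)*16 = 0*16 = 0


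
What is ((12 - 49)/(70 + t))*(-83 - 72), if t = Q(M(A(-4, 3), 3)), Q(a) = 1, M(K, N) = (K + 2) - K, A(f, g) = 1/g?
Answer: 5735/71 ≈ 80.775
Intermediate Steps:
M(K, N) = 2 (M(K, N) = (2 + K) - K = 2)
t = 1
((12 - 49)/(70 + t))*(-83 - 72) = ((12 - 49)/(70 + 1))*(-83 - 72) = -37/71*(-155) = 5735/71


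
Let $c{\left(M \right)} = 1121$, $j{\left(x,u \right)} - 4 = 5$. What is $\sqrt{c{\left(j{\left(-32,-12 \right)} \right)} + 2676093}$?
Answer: $\sqrt{2677214} \approx 1636.2$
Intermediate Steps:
$j{\left(x,u \right)} = 9$ ($j{\left(x,u \right)} = 4 + 5 = 9$)
$\sqrt{c{\left(j{\left(-32,-12 \right)} \right)} + 2676093} = \sqrt{1121 + 2676093} = \sqrt{2677214}$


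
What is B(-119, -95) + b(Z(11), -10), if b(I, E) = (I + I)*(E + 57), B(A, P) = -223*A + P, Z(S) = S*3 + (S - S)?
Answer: 29544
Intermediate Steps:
Z(S) = 3*S (Z(S) = 3*S + 0 = 3*S)
B(A, P) = P - 223*A
b(I, E) = 2*I*(57 + E) (b(I, E) = (2*I)*(57 + E) = 2*I*(57 + E))
B(-119, -95) + b(Z(11), -10) = (-95 - 223*(-119)) + 2*(3*11)*(57 - 10) = (-95 + 26537) + 2*33*47 = 26442 + 3102 = 29544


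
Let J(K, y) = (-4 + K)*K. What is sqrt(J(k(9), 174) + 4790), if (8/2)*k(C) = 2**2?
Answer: sqrt(4787) ≈ 69.188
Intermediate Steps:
k(C) = 1 (k(C) = (1/4)*2**2 = (1/4)*4 = 1)
J(K, y) = K*(-4 + K)
sqrt(J(k(9), 174) + 4790) = sqrt(1*(-4 + 1) + 4790) = sqrt(1*(-3) + 4790) = sqrt(-3 + 4790) = sqrt(4787)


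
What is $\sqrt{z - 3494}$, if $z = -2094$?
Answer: $2 i \sqrt{1397} \approx 74.753 i$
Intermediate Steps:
$\sqrt{z - 3494} = \sqrt{-2094 - 3494} = \sqrt{-5588} = 2 i \sqrt{1397}$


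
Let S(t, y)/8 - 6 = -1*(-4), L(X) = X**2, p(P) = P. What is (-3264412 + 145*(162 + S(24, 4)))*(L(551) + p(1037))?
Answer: -983774195436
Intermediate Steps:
S(t, y) = 80 (S(t, y) = 48 + 8*(-1*(-4)) = 48 + 8*4 = 48 + 32 = 80)
(-3264412 + 145*(162 + S(24, 4)))*(L(551) + p(1037)) = (-3264412 + 145*(162 + 80))*(551**2 + 1037) = (-3264412 + 145*242)*(303601 + 1037) = (-3264412 + 35090)*304638 = -3229322*304638 = -983774195436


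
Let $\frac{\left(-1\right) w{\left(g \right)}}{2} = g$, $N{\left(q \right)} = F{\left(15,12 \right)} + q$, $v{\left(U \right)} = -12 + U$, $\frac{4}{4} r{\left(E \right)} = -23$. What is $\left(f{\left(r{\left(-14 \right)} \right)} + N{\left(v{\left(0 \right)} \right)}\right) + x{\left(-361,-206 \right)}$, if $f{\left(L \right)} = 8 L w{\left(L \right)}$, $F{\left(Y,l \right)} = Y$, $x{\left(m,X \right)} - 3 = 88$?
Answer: $-8370$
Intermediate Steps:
$x{\left(m,X \right)} = 91$ ($x{\left(m,X \right)} = 3 + 88 = 91$)
$r{\left(E \right)} = -23$
$N{\left(q \right)} = 15 + q$
$w{\left(g \right)} = - 2 g$
$f{\left(L \right)} = - 16 L^{2}$ ($f{\left(L \right)} = 8 L \left(- 2 L\right) = - 16 L^{2}$)
$\left(f{\left(r{\left(-14 \right)} \right)} + N{\left(v{\left(0 \right)} \right)}\right) + x{\left(-361,-206 \right)} = \left(- 16 \left(-23\right)^{2} + \left(15 + \left(-12 + 0\right)\right)\right) + 91 = \left(\left(-16\right) 529 + \left(15 - 12\right)\right) + 91 = \left(-8464 + 3\right) + 91 = -8461 + 91 = -8370$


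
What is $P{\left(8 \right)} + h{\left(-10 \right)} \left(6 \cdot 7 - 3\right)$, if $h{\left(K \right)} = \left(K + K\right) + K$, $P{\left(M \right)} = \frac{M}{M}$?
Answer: $-1169$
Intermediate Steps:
$P{\left(M \right)} = 1$
$h{\left(K \right)} = 3 K$ ($h{\left(K \right)} = 2 K + K = 3 K$)
$P{\left(8 \right)} + h{\left(-10 \right)} \left(6 \cdot 7 - 3\right) = 1 + 3 \left(-10\right) \left(6 \cdot 7 - 3\right) = 1 - 30 \left(42 - 3\right) = 1 - 1170 = -1169$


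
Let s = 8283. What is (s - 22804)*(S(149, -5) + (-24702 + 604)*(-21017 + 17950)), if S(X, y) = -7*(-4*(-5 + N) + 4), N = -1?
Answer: -1073223440770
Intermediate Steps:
S(X, y) = -196 (S(X, y) = -7*(-4*(-5 - 1) + 4) = -7*(-4*(-6) + 4) = -7*(24 + 4) = -7*28 = -196)
(s - 22804)*(S(149, -5) + (-24702 + 604)*(-21017 + 17950)) = (8283 - 22804)*(-196 + (-24702 + 604)*(-21017 + 17950)) = -14521*(-196 - 24098*(-3067)) = -14521*(-196 + 73908566) = -14521*73908370 = -1073223440770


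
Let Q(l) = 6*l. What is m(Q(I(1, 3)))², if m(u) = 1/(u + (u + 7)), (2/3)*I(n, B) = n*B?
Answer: 1/3721 ≈ 0.00026874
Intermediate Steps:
I(n, B) = 3*B*n/2 (I(n, B) = 3*(n*B)/2 = 3*(B*n)/2 = 3*B*n/2)
m(u) = 1/(7 + 2*u) (m(u) = 1/(u + (7 + u)) = 1/(7 + 2*u))
m(Q(I(1, 3)))² = (1/(7 + 2*(6*((3/2)*3*1))))² = (1/(7 + 2*(6*(9/2))))² = (1/(7 + 2*27))² = (1/(7 + 54))² = (1/61)² = 1/3721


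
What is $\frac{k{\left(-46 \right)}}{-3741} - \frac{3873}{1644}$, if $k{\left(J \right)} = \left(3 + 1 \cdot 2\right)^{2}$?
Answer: $- \frac{4843331}{2050068} \approx -2.3625$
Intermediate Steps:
$k{\left(J \right)} = 25$ ($k{\left(J \right)} = \left(3 + 2\right)^{2} = 5^{2} = 25$)
$\frac{k{\left(-46 \right)}}{-3741} - \frac{3873}{1644} = \frac{25}{-3741} - \frac{3873}{1644} = 25 \left(- \frac{1}{3741}\right) - \frac{1291}{548} = - \frac{25}{3741} - \frac{1291}{548} = - \frac{4843331}{2050068}$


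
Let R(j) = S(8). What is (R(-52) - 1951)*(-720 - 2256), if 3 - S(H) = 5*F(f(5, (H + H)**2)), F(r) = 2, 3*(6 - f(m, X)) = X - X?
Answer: 5827008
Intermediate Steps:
f(m, X) = 6 (f(m, X) = 6 - (X - X)/3 = 6 - 1/3*0 = 6 + 0 = 6)
S(H) = -7 (S(H) = 3 - 5*2 = 3 - 1*10 = 3 - 10 = -7)
R(j) = -7
(R(-52) - 1951)*(-720 - 2256) = (-7 - 1951)*(-720 - 2256) = -1958*(-2976) = 5827008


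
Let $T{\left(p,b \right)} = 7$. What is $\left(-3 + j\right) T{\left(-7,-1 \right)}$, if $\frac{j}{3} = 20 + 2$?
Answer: $441$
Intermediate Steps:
$j = 66$ ($j = 3 \left(20 + 2\right) = 3 \cdot 22 = 66$)
$\left(-3 + j\right) T{\left(-7,-1 \right)} = \left(-3 + 66\right) 7 = 63 \cdot 7 = 441$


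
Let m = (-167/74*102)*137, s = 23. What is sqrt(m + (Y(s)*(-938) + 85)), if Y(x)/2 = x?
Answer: 4*I*sqrt(6382870)/37 ≈ 273.13*I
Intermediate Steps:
Y(x) = 2*x
m = -1166829/37 (m = (-167*1/74*102)*137 = -167/74*102*137 = -8517/37*137 = -1166829/37 ≈ -31536.)
sqrt(m + (Y(s)*(-938) + 85)) = sqrt(-1166829/37 + ((2*23)*(-938) + 85)) = sqrt(-1166829/37 + (46*(-938) + 85)) = sqrt(-1166829/37 + (-43148 + 85)) = sqrt(-1166829/37 - 43063) = sqrt(-2760160/37) = 4*I*sqrt(6382870)/37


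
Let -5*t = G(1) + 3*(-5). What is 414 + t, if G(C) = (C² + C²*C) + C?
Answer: 2082/5 ≈ 416.40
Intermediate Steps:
G(C) = C + C² + C³ (G(C) = (C² + C³) + C = C + C² + C³)
t = 12/5 (t = -(1*(1 + 1 + 1²) + 3*(-5))/5 = -(1*(1 + 1 + 1) - 15)/5 = -(1*3 - 15)/5 = -(3 - 15)/5 = -⅕*(-12) = 12/5 ≈ 2.4000)
414 + t = 414 + 12/5 = 2082/5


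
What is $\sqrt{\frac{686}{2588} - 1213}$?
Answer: $\frac{i \sqrt{2030647026}}{1294} \approx 34.824 i$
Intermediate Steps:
$\sqrt{\frac{686}{2588} - 1213} = \sqrt{686 \cdot \frac{1}{2588} - 1213} = \sqrt{\frac{343}{1294} - 1213} = \sqrt{- \frac{1569279}{1294}} = \frac{i \sqrt{2030647026}}{1294}$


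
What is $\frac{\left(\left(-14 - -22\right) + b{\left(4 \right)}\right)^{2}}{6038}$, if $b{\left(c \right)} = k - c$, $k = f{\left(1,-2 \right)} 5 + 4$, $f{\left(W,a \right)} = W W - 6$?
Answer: $\frac{289}{6038} \approx 0.047864$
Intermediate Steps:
$f{\left(W,a \right)} = -6 + W^{2}$ ($f{\left(W,a \right)} = W^{2} - 6 = -6 + W^{2}$)
$k = -21$ ($k = \left(-6 + 1^{2}\right) 5 + 4 = \left(-6 + 1\right) 5 + 4 = \left(-5\right) 5 + 4 = -25 + 4 = -21$)
$b{\left(c \right)} = -21 - c$
$\frac{\left(\left(-14 - -22\right) + b{\left(4 \right)}\right)^{2}}{6038} = \frac{\left(\left(-14 - -22\right) - 25\right)^{2}}{6038} = \left(\left(-14 + 22\right) - 25\right)^{2} \cdot \frac{1}{6038} = \left(8 - 25\right)^{2} \cdot \frac{1}{6038} = \left(-17\right)^{2} \cdot \frac{1}{6038} = 289 \cdot \frac{1}{6038} = \frac{289}{6038}$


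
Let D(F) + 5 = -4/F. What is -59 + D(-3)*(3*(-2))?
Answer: -37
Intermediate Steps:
D(F) = -5 - 4/F
-59 + D(-3)*(3*(-2)) = -59 + (-5 - 4/(-3))*(3*(-2)) = -59 + (-5 - 4*(-1/3))*(-6) = -59 + (-5 + 4/3)*(-6) = -59 - 11/3*(-6) = -59 + 22 = -37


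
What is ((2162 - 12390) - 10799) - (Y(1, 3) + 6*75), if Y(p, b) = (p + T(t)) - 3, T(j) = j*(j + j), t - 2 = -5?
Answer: -21493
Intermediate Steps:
t = -3 (t = 2 - 5 = -3)
T(j) = 2*j**2 (T(j) = j*(2*j) = 2*j**2)
Y(p, b) = 15 + p (Y(p, b) = (p + 2*(-3)**2) - 3 = (p + 2*9) - 3 = (p + 18) - 3 = (18 + p) - 3 = 15 + p)
((2162 - 12390) - 10799) - (Y(1, 3) + 6*75) = ((2162 - 12390) - 10799) - ((15 + 1) + 6*75) = (-10228 - 10799) - (16 + 450) = -21027 - 1*466 = -21027 - 466 = -21493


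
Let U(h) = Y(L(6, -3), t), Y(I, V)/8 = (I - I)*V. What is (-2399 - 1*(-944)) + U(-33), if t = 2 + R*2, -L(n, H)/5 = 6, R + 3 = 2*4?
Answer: -1455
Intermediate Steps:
R = 5 (R = -3 + 2*4 = -3 + 8 = 5)
L(n, H) = -30 (L(n, H) = -5*6 = -30)
t = 12 (t = 2 + 5*2 = 2 + 10 = 12)
Y(I, V) = 0 (Y(I, V) = 8*((I - I)*V) = 8*(0*V) = 8*0 = 0)
U(h) = 0
(-2399 - 1*(-944)) + U(-33) = (-2399 - 1*(-944)) + 0 = (-2399 + 944) + 0 = -1455 + 0 = -1455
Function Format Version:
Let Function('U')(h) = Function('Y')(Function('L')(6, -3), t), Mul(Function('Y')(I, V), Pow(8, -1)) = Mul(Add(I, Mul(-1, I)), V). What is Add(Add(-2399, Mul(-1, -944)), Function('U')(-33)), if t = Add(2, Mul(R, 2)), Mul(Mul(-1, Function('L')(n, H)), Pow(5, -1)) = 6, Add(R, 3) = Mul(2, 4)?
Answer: -1455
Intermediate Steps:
R = 5 (R = Add(-3, Mul(2, 4)) = Add(-3, 8) = 5)
Function('L')(n, H) = -30 (Function('L')(n, H) = Mul(-5, 6) = -30)
t = 12 (t = Add(2, Mul(5, 2)) = Add(2, 10) = 12)
Function('Y')(I, V) = 0 (Function('Y')(I, V) = Mul(8, Mul(Add(I, Mul(-1, I)), V)) = Mul(8, Mul(0, V)) = Mul(8, 0) = 0)
Function('U')(h) = 0
Add(Add(-2399, Mul(-1, -944)), Function('U')(-33)) = Add(Add(-2399, Mul(-1, -944)), 0) = Add(Add(-2399, 944), 0) = Add(-1455, 0) = -1455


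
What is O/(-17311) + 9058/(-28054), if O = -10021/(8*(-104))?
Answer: -5028509875/15540569408 ≈ -0.32357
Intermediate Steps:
O = 10021/832 (O = -10021/(-832) = -10021*(-1/832) = 10021/832 ≈ 12.044)
O/(-17311) + 9058/(-28054) = (10021/832)/(-17311) + 9058/(-28054) = (10021/832)*(-1/17311) + 9058*(-1/28054) = -10021/14402752 - 4529/14027 = -5028509875/15540569408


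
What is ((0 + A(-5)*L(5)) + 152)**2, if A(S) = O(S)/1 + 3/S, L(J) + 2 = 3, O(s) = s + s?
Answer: 499849/25 ≈ 19994.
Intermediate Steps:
O(s) = 2*s
L(J) = 1 (L(J) = -2 + 3 = 1)
A(S) = 2*S + 3/S (A(S) = (2*S)/1 + 3/S = (2*S)*1 + 3/S = 2*S + 3/S)
((0 + A(-5)*L(5)) + 152)**2 = ((0 + (2*(-5) + 3/(-5))*1) + 152)**2 = ((0 + (-10 + 3*(-1/5))*1) + 152)**2 = ((0 + (-10 - 3/5)*1) + 152)**2 = ((0 - 53/5*1) + 152)**2 = ((0 - 53/5) + 152)**2 = (-53/5 + 152)**2 = (707/5)**2 = 499849/25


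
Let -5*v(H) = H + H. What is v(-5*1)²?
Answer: 4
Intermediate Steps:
v(H) = -2*H/5 (v(H) = -(H + H)/5 = -2*H/5)
v(-5*1)² = (-(-2))² = (-⅖*(-5))² = 2² = 4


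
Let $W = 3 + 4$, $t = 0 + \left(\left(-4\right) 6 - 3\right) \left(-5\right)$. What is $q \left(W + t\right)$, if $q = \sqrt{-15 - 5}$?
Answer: $284 i \sqrt{5} \approx 635.04 i$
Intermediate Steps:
$q = 2 i \sqrt{5}$ ($q = \sqrt{-20} = 2 i \sqrt{5} \approx 4.4721 i$)
$t = 135$ ($t = 0 + \left(-24 - 3\right) \left(-5\right) = 0 - -135 = 0 + 135 = 135$)
$W = 7$
$q \left(W + t\right) = 2 i \sqrt{5} \left(7 + 135\right) = 2 i \sqrt{5} \cdot 142 = 284 i \sqrt{5}$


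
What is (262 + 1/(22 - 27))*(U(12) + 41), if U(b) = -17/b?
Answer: 124355/12 ≈ 10363.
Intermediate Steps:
(262 + 1/(22 - 27))*(U(12) + 41) = (262 + 1/(22 - 27))*(-17/12 + 41) = (262 + 1/(-5))*(-17*1/12 + 41) = (262 - ⅕)*(-17/12 + 41) = (1309/5)*(475/12) = 124355/12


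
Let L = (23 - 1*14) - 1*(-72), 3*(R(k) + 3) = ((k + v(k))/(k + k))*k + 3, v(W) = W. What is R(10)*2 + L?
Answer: 251/3 ≈ 83.667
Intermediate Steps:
R(k) = -2 + k/3 (R(k) = -3 + (((k + k)/(k + k))*k + 3)/3 = -3 + (((2*k)/((2*k)))*k + 3)/3 = -3 + (((2*k)*(1/(2*k)))*k + 3)/3 = -3 + (1*k + 3)/3 = -3 + (k + 3)/3 = -3 + (3 + k)/3 = -3 + (1 + k/3) = -2 + k/3)
L = 81 (L = (23 - 14) + 72 = 9 + 72 = 81)
R(10)*2 + L = (-2 + (⅓)*10)*2 + 81 = (-2 + 10/3)*2 + 81 = (4/3)*2 + 81 = 8/3 + 81 = 251/3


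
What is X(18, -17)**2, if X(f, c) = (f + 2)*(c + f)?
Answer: 400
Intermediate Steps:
X(f, c) = (2 + f)*(c + f)
X(18, -17)**2 = (18**2 + 2*(-17) + 2*18 - 17*18)**2 = (324 - 34 + 36 - 306)**2 = 20**2 = 400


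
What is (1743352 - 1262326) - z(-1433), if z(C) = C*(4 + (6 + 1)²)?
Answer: 556975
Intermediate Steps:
z(C) = 53*C (z(C) = C*(4 + 7²) = C*(4 + 49) = C*53 = 53*C)
(1743352 - 1262326) - z(-1433) = (1743352 - 1262326) - 53*(-1433) = 481026 - 1*(-75949) = 481026 + 75949 = 556975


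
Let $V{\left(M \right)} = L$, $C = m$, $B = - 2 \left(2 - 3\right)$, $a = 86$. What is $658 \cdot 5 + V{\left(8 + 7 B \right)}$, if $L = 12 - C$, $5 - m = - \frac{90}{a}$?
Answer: $\frac{141726}{43} \approx 3296.0$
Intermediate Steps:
$B = 2$ ($B = \left(-2\right) \left(-1\right) = 2$)
$m = \frac{260}{43}$ ($m = 5 - - \frac{90}{86} = 5 - \left(-90\right) \frac{1}{86} = 5 - - \frac{45}{43} = 5 + \frac{45}{43} = \frac{260}{43} \approx 6.0465$)
$C = \frac{260}{43} \approx 6.0465$
$L = \frac{256}{43}$ ($L = 12 - \frac{260}{43} = \frac{256}{43} \approx 5.9535$)
$V{\left(M \right)} = \frac{256}{43}$
$658 \cdot 5 + V{\left(8 + 7 B \right)} = 658 \cdot 5 + \frac{256}{43} = 3290 + \frac{256}{43} = \frac{141726}{43}$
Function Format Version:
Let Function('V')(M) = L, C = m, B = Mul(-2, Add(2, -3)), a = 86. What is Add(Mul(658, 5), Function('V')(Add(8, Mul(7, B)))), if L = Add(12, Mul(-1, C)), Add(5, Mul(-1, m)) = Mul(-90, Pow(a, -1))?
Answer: Rational(141726, 43) ≈ 3296.0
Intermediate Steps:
B = 2 (B = Mul(-2, -1) = 2)
m = Rational(260, 43) (m = Add(5, Mul(-1, Mul(-90, Pow(86, -1)))) = Add(5, Mul(-1, Mul(-90, Rational(1, 86)))) = Add(5, Mul(-1, Rational(-45, 43))) = Add(5, Rational(45, 43)) = Rational(260, 43) ≈ 6.0465)
C = Rational(260, 43) ≈ 6.0465
L = Rational(256, 43) (L = Add(12, Mul(-1, Rational(260, 43))) = Add(12, Rational(-260, 43)) = Rational(256, 43) ≈ 5.9535)
Function('V')(M) = Rational(256, 43)
Add(Mul(658, 5), Function('V')(Add(8, Mul(7, B)))) = Add(Mul(658, 5), Rational(256, 43)) = Add(3290, Rational(256, 43)) = Rational(141726, 43)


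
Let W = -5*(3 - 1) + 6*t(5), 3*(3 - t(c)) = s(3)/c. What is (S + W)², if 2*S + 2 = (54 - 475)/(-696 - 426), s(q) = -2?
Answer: 8031923641/125888400 ≈ 63.802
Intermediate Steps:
S = -1823/2244 (S = -1 + ((54 - 475)/(-696 - 426))/2 = -1 + (-421/(-1122))/2 = -1 + (-421*(-1/1122))/2 = -1 + (½)*(421/1122) = -1 + 421/2244 = -1823/2244 ≈ -0.81239)
t(c) = 3 + 2/(3*c) (t(c) = 3 - (-2)/(3*c) = 3 + 2/(3*c))
W = 44/5 (W = -5*(3 - 1) + 6*(3 + (⅔)/5) = -5*2 + 6*(3 + (⅔)*(⅕)) = -10 + 6*(3 + 2/15) = -10 + 6*(47/15) = -10 + 94/5 = 44/5 ≈ 8.8000)
(S + W)² = (-1823/2244 + 44/5)² = (89621/11220)² = 8031923641/125888400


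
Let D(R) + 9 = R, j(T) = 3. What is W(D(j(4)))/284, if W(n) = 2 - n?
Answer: 2/71 ≈ 0.028169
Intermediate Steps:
D(R) = -9 + R
W(D(j(4)))/284 = (2 - (-9 + 3))/284 = (2 - 1*(-6))/284 = (2 + 6)/284 = (1/284)*8 = 2/71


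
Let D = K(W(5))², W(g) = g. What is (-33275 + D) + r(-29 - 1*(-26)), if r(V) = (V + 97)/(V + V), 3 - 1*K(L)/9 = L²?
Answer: 17740/3 ≈ 5913.3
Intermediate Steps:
K(L) = 27 - 9*L²
r(V) = (97 + V)/(2*V) (r(V) = (97 + V)/((2*V)) = (97 + V)*(1/(2*V)) = (97 + V)/(2*V))
D = 39204 (D = (27 - 9*5²)² = (27 - 9*25)² = (27 - 225)² = (-198)² = 39204)
(-33275 + D) + r(-29 - 1*(-26)) = (-33275 + 39204) + (97 + (-29 - 1*(-26)))/(2*(-29 - 1*(-26))) = 5929 + (97 + (-29 + 26))/(2*(-29 + 26)) = 5929 + (½)*(97 - 3)/(-3) = 5929 + (½)*(-⅓)*94 = 5929 - 47/3 = 17740/3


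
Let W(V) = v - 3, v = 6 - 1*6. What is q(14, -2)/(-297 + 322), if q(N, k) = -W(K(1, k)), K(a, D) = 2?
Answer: 3/25 ≈ 0.12000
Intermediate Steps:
v = 0 (v = 6 - 6 = 0)
W(V) = -3 (W(V) = 0 - 3 = -3)
q(N, k) = 3 (q(N, k) = -1*(-3) = 3)
q(14, -2)/(-297 + 322) = 3/(-297 + 322) = 3/25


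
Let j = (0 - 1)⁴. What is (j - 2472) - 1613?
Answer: -4084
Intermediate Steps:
j = 1 (j = (-1)⁴ = 1)
(j - 2472) - 1613 = (1 - 2472) - 1613 = -2471 - 1613 = -4084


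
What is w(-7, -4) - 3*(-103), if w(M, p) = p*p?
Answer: 325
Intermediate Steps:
w(M, p) = p²
w(-7, -4) - 3*(-103) = (-4)² - 3*(-103) = 16 + 309 = 325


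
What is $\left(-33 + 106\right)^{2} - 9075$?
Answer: $-3746$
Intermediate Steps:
$\left(-33 + 106\right)^{2} - 9075 = 73^{2} - 9075 = 5329 - 9075 = -3746$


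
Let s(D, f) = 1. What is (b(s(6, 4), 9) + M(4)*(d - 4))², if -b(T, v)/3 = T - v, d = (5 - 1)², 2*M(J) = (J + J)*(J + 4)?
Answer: 166464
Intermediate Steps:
M(J) = J*(4 + J) (M(J) = ((J + J)*(J + 4))/2 = ((2*J)*(4 + J))/2 = (2*J*(4 + J))/2 = J*(4 + J))
d = 16 (d = 4² = 16)
b(T, v) = -3*T + 3*v (b(T, v) = -3*(T - v) = -3*T + 3*v)
(b(s(6, 4), 9) + M(4)*(d - 4))² = ((-3*1 + 3*9) + (4*(4 + 4))*(16 - 4))² = ((-3 + 27) + (4*8)*12)² = (24 + 32*12)² = (24 + 384)² = 408² = 166464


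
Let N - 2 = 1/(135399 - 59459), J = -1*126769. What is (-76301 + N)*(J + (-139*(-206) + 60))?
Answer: 113652174947285/15188 ≈ 7.4830e+9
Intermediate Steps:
J = -126769
N = 151881/75940 (N = 2 + 1/(135399 - 59459) = 2 + 1/75940 = 151881/75940 ≈ 2.0000)
(-76301 + N)*(J + (-139*(-206) + 60)) = (-76301 + 151881/75940)*(-126769 + (-139*(-206) + 60)) = -5794146059*(-126769 + (28634 + 60))/75940 = -5794146059*(-126769 + 28694)/75940 = -5794146059/75940*(-98075) = 113652174947285/15188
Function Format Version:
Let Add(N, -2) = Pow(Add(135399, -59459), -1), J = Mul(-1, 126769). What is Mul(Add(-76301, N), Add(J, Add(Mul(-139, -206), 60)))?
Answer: Rational(113652174947285, 15188) ≈ 7.4830e+9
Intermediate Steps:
J = -126769
N = Rational(151881, 75940) (N = Add(2, Pow(Add(135399, -59459), -1)) = Add(2, Pow(75940, -1)) = Add(2, Rational(1, 75940)) = Rational(151881, 75940) ≈ 2.0000)
Mul(Add(-76301, N), Add(J, Add(Mul(-139, -206), 60))) = Mul(Add(-76301, Rational(151881, 75940)), Add(-126769, Add(Mul(-139, -206), 60))) = Mul(Rational(-5794146059, 75940), Add(-126769, Add(28634, 60))) = Mul(Rational(-5794146059, 75940), Add(-126769, 28694)) = Mul(Rational(-5794146059, 75940), -98075) = Rational(113652174947285, 15188)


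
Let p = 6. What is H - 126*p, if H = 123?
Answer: -633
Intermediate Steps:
H - 126*p = 123 - 126*6 = 123 - 756 = -633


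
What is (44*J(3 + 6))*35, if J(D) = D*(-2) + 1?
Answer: -26180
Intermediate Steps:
J(D) = 1 - 2*D (J(D) = -2*D + 1 = 1 - 2*D)
(44*J(3 + 6))*35 = (44*(1 - 2*(3 + 6)))*35 = (44*(1 - 2*9))*35 = (44*(1 - 18))*35 = (44*(-17))*35 = -748*35 = -26180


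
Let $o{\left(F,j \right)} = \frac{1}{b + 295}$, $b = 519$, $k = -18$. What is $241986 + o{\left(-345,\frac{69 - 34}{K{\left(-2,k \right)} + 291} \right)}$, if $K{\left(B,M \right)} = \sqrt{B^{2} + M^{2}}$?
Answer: $\frac{196976605}{814} \approx 2.4199 \cdot 10^{5}$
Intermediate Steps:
$o{\left(F,j \right)} = \frac{1}{814}$ ($o{\left(F,j \right)} = \frac{1}{519 + 295} = \frac{1}{814}$)
$241986 + o{\left(-345,\frac{69 - 34}{K{\left(-2,k \right)} + 291} \right)} = 241986 + \frac{1}{814} = \frac{196976605}{814}$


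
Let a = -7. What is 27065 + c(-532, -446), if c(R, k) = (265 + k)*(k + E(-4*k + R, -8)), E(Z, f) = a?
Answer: 109058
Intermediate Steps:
E(Z, f) = -7
c(R, k) = (-7 + k)*(265 + k) (c(R, k) = (265 + k)*(k - 7) = (265 + k)*(-7 + k) = (-7 + k)*(265 + k))
27065 + c(-532, -446) = 27065 + (-1855 + (-446)**2 + 258*(-446)) = 27065 + (-1855 + 198916 - 115068) = 27065 + 81993 = 109058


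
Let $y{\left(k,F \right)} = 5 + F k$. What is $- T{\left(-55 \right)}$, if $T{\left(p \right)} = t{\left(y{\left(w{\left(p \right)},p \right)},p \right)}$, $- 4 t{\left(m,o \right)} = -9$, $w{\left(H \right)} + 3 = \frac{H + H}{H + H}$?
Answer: $- \frac{9}{4} \approx -2.25$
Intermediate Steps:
$w{\left(H \right)} = -2$ ($w{\left(H \right)} = -3 + \frac{H + H}{H + H} = -3 + \frac{2 H}{2 H} = -3 + 2 H \frac{1}{2 H} = -3 + 1 = -2$)
$t{\left(m,o \right)} = \frac{9}{4}$ ($t{\left(m,o \right)} = \left(- \frac{1}{4}\right) \left(-9\right) = \frac{9}{4}$)
$T{\left(p \right)} = \frac{9}{4}$
$- T{\left(-55 \right)} = \left(-1\right) \frac{9}{4} = - \frac{9}{4}$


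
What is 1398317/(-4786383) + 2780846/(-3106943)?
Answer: -2522097890707/2124431308167 ≈ -1.1872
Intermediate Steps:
1398317/(-4786383) + 2780846/(-3106943) = 1398317*(-1/4786383) + 2780846*(-1/3106943) = -1398317/4786383 - 2780846/3106943 = -2522097890707/2124431308167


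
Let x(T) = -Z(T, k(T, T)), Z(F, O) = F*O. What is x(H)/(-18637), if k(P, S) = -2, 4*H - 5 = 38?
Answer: -43/37274 ≈ -0.0011536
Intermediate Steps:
H = 43/4 (H = 5/4 + (¼)*38 = 5/4 + 19/2 = 43/4 ≈ 10.750)
x(T) = 2*T (x(T) = -T*(-2) = -(-2)*T = 2*T)
x(H)/(-18637) = (2*(43/4))/(-18637) = (43/2)*(-1/18637) = -43/37274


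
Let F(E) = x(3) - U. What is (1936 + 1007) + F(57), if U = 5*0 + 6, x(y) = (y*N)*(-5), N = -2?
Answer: 2967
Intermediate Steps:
x(y) = 10*y (x(y) = (y*(-2))*(-5) = -2*y*(-5) = 10*y)
U = 6 (U = 0 + 6 = 6)
F(E) = 24 (F(E) = 10*3 - 1*6 = 30 - 6 = 24)
(1936 + 1007) + F(57) = (1936 + 1007) + 24 = 2943 + 24 = 2967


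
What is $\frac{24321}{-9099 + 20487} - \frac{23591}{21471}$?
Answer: $\frac{84513961}{81503916} \approx 1.0369$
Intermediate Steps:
$\frac{24321}{-9099 + 20487} - \frac{23591}{21471} = \frac{24321}{11388} - \frac{23591}{21471} = 24321 \cdot \frac{1}{11388} - \frac{23591}{21471} = \frac{8107}{3796} - \frac{23591}{21471} = \frac{84513961}{81503916}$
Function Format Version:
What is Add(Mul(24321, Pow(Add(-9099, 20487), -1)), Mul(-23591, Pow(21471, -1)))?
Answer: Rational(84513961, 81503916) ≈ 1.0369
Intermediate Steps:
Add(Mul(24321, Pow(Add(-9099, 20487), -1)), Mul(-23591, Pow(21471, -1))) = Add(Mul(24321, Pow(11388, -1)), Mul(-23591, Rational(1, 21471))) = Add(Mul(24321, Rational(1, 11388)), Rational(-23591, 21471)) = Add(Rational(8107, 3796), Rational(-23591, 21471)) = Rational(84513961, 81503916)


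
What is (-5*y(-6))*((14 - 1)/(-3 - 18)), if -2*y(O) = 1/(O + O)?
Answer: 65/504 ≈ 0.12897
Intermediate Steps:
y(O) = -1/(4*O) (y(O) = -1/(2*(O + O)) = -1/(2*O)/2 = -1/(4*O))
(-5*y(-6))*((14 - 1)/(-3 - 18)) = (-(-5)/(4*(-6)))*((14 - 1)/(-3 - 18)) = (-(-5)*(-1)/(4*6))*(13/(-21)) = (-5*1/24)*(13*(-1/21)) = -5/24*(-13/21) = 65/504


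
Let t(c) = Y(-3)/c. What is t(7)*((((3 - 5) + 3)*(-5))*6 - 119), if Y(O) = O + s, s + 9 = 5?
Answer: 149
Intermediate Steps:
s = -4 (s = -9 + 5 = -4)
Y(O) = -4 + O (Y(O) = O - 4 = -4 + O)
t(c) = -7/c (t(c) = (-4 - 3)/c = -7/c)
t(7)*((((3 - 5) + 3)*(-5))*6 - 119) = (-7/7)*((((3 - 5) + 3)*(-5))*6 - 119) = (-7*1/7)*(((-2 + 3)*(-5))*6 - 119) = -((1*(-5))*6 - 119) = -(-5*6 - 119) = -(-30 - 119) = -1*(-149) = 149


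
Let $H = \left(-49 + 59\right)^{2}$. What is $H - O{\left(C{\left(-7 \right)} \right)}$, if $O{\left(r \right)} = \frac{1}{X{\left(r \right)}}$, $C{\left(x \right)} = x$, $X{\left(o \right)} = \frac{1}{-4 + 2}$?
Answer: $102$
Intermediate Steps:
$X{\left(o \right)} = - \frac{1}{2}$ ($X{\left(o \right)} = \frac{1}{-2} = - \frac{1}{2}$)
$O{\left(r \right)} = -2$ ($O{\left(r \right)} = \frac{1}{- \frac{1}{2}} = -2$)
$H = 100$ ($H = 10^{2} = 100$)
$H - O{\left(C{\left(-7 \right)} \right)} = 100 - -2 = 100 + 2 = 102$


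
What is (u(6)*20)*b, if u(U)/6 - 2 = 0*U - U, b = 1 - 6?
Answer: 2400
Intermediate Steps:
b = -5
u(U) = 12 - 6*U (u(U) = 12 + 6*(0*U - U) = 12 + 6*(0 - U) = 12 + 6*(-U) = 12 - 6*U)
(u(6)*20)*b = ((12 - 6*6)*20)*(-5) = ((12 - 36)*20)*(-5) = -24*20*(-5) = -480*(-5) = 2400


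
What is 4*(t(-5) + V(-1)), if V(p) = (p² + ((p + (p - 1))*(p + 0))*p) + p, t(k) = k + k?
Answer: -52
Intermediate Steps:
t(k) = 2*k
V(p) = p + p² + p²*(-1 + 2*p) (V(p) = (p² + ((p + (-1 + p))*p)*p) + p = (p² + ((-1 + 2*p)*p)*p) + p = (p² + (p*(-1 + 2*p))*p) + p = (p² + p²*(-1 + 2*p)) + p = p + p² + p²*(-1 + 2*p))
4*(t(-5) + V(-1)) = 4*(2*(-5) + (-1 + 2*(-1)³)) = 4*(-10 + (-1 + 2*(-1))) = 4*(-10 + (-1 - 2)) = 4*(-10 - 3) = 4*(-13) = -52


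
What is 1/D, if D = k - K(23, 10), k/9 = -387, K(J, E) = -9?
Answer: -1/3474 ≈ -0.00028785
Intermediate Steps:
k = -3483 (k = 9*(-387) = -3483)
D = -3474 (D = -3483 - 1*(-9) = -3483 + 9 = -3474)
1/D = 1/(-3474) = -1/3474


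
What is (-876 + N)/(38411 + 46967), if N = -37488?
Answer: -19182/42689 ≈ -0.44934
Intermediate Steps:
(-876 + N)/(38411 + 46967) = (-876 - 37488)/(38411 + 46967) = -38364/85378 = -38364*1/85378 = -19182/42689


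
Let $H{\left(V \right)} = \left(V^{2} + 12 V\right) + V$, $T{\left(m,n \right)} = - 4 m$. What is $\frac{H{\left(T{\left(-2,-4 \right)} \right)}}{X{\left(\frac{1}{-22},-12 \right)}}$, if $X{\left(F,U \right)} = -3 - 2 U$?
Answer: $8$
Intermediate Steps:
$H{\left(V \right)} = V^{2} + 13 V$
$\frac{H{\left(T{\left(-2,-4 \right)} \right)}}{X{\left(\frac{1}{-22},-12 \right)}} = \frac{\left(-4\right) \left(-2\right) \left(13 - -8\right)}{-3 - -24} = \frac{8 \left(13 + 8\right)}{-3 + 24} = \frac{8 \cdot 21}{21} = 168 \cdot \frac{1}{21} = 8$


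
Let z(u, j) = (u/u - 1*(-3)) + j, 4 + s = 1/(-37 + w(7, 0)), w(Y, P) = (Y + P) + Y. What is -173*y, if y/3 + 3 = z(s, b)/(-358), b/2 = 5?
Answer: 282336/179 ≈ 1577.3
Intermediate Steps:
b = 10 (b = 2*5 = 10)
w(Y, P) = P + 2*Y (w(Y, P) = (P + Y) + Y = P + 2*Y)
s = -93/23 (s = -4 + 1/(-37 + (0 + 2*7)) = -4 + 1/(-37 + (0 + 14)) = -4 + 1/(-37 + 14) = -4 + 1/(-23) = -4 - 1/23 = -93/23 ≈ -4.0435)
z(u, j) = 4 + j (z(u, j) = (1 + 3) + j = 4 + j)
y = -1632/179 (y = -9 + 3*((4 + 10)/(-358)) = -9 + 3*(14*(-1/358)) = -9 + 3*(-7/179) = -9 - 21/179 = -1632/179 ≈ -9.1173)
-173*y = -173*(-1632/179) = 282336/179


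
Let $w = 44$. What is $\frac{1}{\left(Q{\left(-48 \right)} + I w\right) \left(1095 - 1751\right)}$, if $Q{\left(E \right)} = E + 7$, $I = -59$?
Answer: $\frac{1}{1729872} \approx 5.7808 \cdot 10^{-7}$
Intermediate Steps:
$Q{\left(E \right)} = 7 + E$
$\frac{1}{\left(Q{\left(-48 \right)} + I w\right) \left(1095 - 1751\right)} = \frac{1}{\left(\left(7 - 48\right) - 2596\right) \left(1095 - 1751\right)} = \frac{1}{\left(-41 - 2596\right) \left(-656\right)} = \frac{1}{\left(-2637\right) \left(-656\right)} = \frac{1}{1729872}$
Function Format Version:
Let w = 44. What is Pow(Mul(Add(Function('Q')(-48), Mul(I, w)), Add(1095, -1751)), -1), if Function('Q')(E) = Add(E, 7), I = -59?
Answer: Rational(1, 1729872) ≈ 5.7808e-7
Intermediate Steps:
Function('Q')(E) = Add(7, E)
Pow(Mul(Add(Function('Q')(-48), Mul(I, w)), Add(1095, -1751)), -1) = Pow(Mul(Add(Add(7, -48), Mul(-59, 44)), Add(1095, -1751)), -1) = Pow(Mul(Add(-41, -2596), -656), -1) = Pow(Mul(-2637, -656), -1) = Pow(1729872, -1) = Rational(1, 1729872)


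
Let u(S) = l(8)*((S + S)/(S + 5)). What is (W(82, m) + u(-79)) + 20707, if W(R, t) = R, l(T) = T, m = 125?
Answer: 769825/37 ≈ 20806.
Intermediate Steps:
u(S) = 16*S/(5 + S) (u(S) = 8*((S + S)/(S + 5)) = 8*((2*S)/(5 + S)) = 8*(2*S/(5 + S)) = 16*S/(5 + S))
(W(82, m) + u(-79)) + 20707 = (82 + 16*(-79)/(5 - 79)) + 20707 = (82 + 16*(-79)/(-74)) + 20707 = (82 + 16*(-79)*(-1/74)) + 20707 = (82 + 632/37) + 20707 = 3666/37 + 20707 = 769825/37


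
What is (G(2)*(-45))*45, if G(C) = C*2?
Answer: -8100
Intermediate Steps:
G(C) = 2*C
(G(2)*(-45))*45 = ((2*2)*(-45))*45 = (4*(-45))*45 = -180*45 = -8100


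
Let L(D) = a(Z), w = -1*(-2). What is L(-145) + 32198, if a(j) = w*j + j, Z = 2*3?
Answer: 32216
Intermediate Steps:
w = 2
Z = 6
a(j) = 3*j (a(j) = 2*j + j = 3*j)
L(D) = 18 (L(D) = 3*6 = 18)
L(-145) + 32198 = 18 + 32198 = 32216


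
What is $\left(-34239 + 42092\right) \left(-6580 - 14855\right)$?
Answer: $-168329055$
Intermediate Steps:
$\left(-34239 + 42092\right) \left(-6580 - 14855\right) = 7853 \left(-21435\right) = -168329055$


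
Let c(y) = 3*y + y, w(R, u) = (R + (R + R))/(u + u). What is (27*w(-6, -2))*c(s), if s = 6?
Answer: 2916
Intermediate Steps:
w(R, u) = 3*R/(2*u) (w(R, u) = (R + 2*R)/((2*u)) = (3*R)*(1/(2*u)) = 3*R/(2*u))
c(y) = 4*y
(27*w(-6, -2))*c(s) = (27*((3/2)*(-6)/(-2)))*(4*6) = (27*((3/2)*(-6)*(-1/2)))*24 = (27*(9/2))*24 = (243/2)*24 = 2916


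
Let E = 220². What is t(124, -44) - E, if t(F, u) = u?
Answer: -48444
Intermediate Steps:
E = 48400
t(124, -44) - E = -44 - 1*48400 = -44 - 48400 = -48444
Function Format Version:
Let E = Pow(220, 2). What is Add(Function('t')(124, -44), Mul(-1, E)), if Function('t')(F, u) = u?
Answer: -48444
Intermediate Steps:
E = 48400
Add(Function('t')(124, -44), Mul(-1, E)) = Add(-44, Mul(-1, 48400)) = Add(-44, -48400) = -48444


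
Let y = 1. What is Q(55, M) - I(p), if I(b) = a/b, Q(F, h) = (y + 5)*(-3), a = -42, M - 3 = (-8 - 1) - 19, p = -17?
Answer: -348/17 ≈ -20.471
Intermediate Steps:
M = -25 (M = 3 + ((-8 - 1) - 19) = 3 + (-9 - 19) = 3 - 28 = -25)
Q(F, h) = -18 (Q(F, h) = (1 + 5)*(-3) = 6*(-3) = -18)
I(b) = -42/b
Q(55, M) - I(p) = -18 - (-42)/(-17) = -18 - (-42)*(-1)/17 = -18 - 1*42/17 = -18 - 42/17 = -348/17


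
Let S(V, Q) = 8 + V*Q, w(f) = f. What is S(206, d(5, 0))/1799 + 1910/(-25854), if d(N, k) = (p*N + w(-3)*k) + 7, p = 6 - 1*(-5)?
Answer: 163489015/23255673 ≈ 7.0301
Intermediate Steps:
p = 11 (p = 6 + 5 = 11)
d(N, k) = 7 - 3*k + 11*N (d(N, k) = (11*N - 3*k) + 7 = (-3*k + 11*N) + 7 = 7 - 3*k + 11*N)
S(V, Q) = 8 + Q*V
S(206, d(5, 0))/1799 + 1910/(-25854) = (8 + (7 - 3*0 + 11*5)*206)/1799 + 1910/(-25854) = (8 + (7 + 0 + 55)*206)*(1/1799) + 1910*(-1/25854) = (8 + 62*206)*(1/1799) - 955/12927 = (8 + 12772)*(1/1799) - 955/12927 = 12780*(1/1799) - 955/12927 = 12780/1799 - 955/12927 = 163489015/23255673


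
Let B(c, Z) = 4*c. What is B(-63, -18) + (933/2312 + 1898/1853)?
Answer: -63146191/252008 ≈ -250.57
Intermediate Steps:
B(-63, -18) + (933/2312 + 1898/1853) = 4*(-63) + (933/2312 + 1898/1853) = -252 + (933*(1/2312) + 1898*(1/1853)) = -252 + (933/2312 + 1898/1853) = -252 + 359825/252008 = -63146191/252008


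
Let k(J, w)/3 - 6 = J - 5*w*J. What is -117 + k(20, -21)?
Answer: 6261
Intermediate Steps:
k(J, w) = 18 + 3*J - 15*J*w (k(J, w) = 18 + 3*(J - 5*w*J) = 18 + 3*(J - 5*J*w) = 18 + (3*J - 15*J*w) = 18 + 3*J - 15*J*w)
-117 + k(20, -21) = -117 + (18 + 3*20 - 15*20*(-21)) = -117 + (18 + 60 + 6300) = -117 + 6378 = 6261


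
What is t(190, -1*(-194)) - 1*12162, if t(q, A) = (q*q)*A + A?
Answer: 6991432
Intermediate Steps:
t(q, A) = A + A*q² (t(q, A) = q²*A + A = A*q² + A = A + A*q²)
t(190, -1*(-194)) - 1*12162 = (-1*(-194))*(1 + 190²) - 1*12162 = 194*(1 + 36100) - 12162 = 194*36101 - 12162 = 7003594 - 12162 = 6991432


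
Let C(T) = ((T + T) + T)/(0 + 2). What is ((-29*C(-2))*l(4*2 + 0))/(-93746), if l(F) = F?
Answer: -348/46873 ≈ -0.0074243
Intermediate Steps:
C(T) = 3*T/2 (C(T) = (2*T + T)/2 = (3*T)*(½) = 3*T/2)
((-29*C(-2))*l(4*2 + 0))/(-93746) = ((-87*(-2)/2)*(4*2 + 0))/(-93746) = ((-29*(-3))*(8 + 0))*(-1/93746) = (87*8)*(-1/93746) = 696*(-1/93746) = -348/46873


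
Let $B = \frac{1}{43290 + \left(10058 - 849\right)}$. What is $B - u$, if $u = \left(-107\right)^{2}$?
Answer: $- \frac{601061050}{52499} \approx -11449.0$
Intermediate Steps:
$B = \frac{1}{52499}$ ($B = \frac{1}{43290 + 9209} = \frac{1}{52499} \approx 1.9048 \cdot 10^{-5}$)
$u = 11449$
$B - u = \frac{1}{52499} - 11449 = - \frac{601061050}{52499}$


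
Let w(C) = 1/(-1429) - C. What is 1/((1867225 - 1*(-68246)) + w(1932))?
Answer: 1429/2763027230 ≈ 5.1719e-7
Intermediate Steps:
w(C) = -1/1429 - C
1/((1867225 - 1*(-68246)) + w(1932)) = 1/((1867225 - 1*(-68246)) + (-1/1429 - 1*1932)) = 1/((1867225 + 68246) + (-1/1429 - 1932)) = 1/(1935471 - 2760829/1429) = 1/(2763027230/1429) = 1429/2763027230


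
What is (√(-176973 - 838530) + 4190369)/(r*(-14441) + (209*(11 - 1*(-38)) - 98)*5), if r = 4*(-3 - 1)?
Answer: 4190369/281771 + I*√1015503/281771 ≈ 14.872 + 0.0035764*I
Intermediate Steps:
r = -16 (r = 4*(-4) = -16)
(√(-176973 - 838530) + 4190369)/(r*(-14441) + (209*(11 - 1*(-38)) - 98)*5) = (√(-176973 - 838530) + 4190369)/(-16*(-14441) + (209*(11 - 1*(-38)) - 98)*5) = (√(-1015503) + 4190369)/(231056 + (209*(11 + 38) - 98)*5) = (I*√1015503 + 4190369)/(231056 + (209*49 - 98)*5) = (4190369 + I*√1015503)/(231056 + (10241 - 98)*5) = (4190369 + I*√1015503)/(231056 + 10143*5) = (4190369 + I*√1015503)/(231056 + 50715) = (4190369 + I*√1015503)/281771 = (4190369 + I*√1015503)*(1/281771) = 4190369/281771 + I*√1015503/281771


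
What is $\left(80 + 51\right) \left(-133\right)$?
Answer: $-17423$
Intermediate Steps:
$\left(80 + 51\right) \left(-133\right) = 131 \left(-133\right) = -17423$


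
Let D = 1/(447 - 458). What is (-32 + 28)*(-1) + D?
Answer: 43/11 ≈ 3.9091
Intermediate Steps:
D = -1/11 (D = 1/(-11) = -1/11 ≈ -0.090909)
(-32 + 28)*(-1) + D = (-32 + 28)*(-1) - 1/11 = -4*(-1) - 1/11 = 4 - 1/11 = 43/11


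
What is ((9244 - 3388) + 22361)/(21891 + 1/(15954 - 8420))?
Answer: 212586878/164926795 ≈ 1.2890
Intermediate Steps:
((9244 - 3388) + 22361)/(21891 + 1/(15954 - 8420)) = (5856 + 22361)/(21891 + 1/7534) = 28217/(21891 + 1/7534) = 28217/(164926795/7534) = 28217*(7534/164926795) = 212586878/164926795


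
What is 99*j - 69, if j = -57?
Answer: -5712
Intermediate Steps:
99*j - 69 = 99*(-57) - 69 = -5643 - 69 = -5712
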